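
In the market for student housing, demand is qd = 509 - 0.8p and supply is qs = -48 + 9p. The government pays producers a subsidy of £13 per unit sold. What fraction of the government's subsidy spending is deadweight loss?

DWL / government spending = 78/7727

Pre-subsidy: 509 - 0.8p = -48 + 9p gives p* = 2785/49, q* = 22713/49.
With the subsidy, sellers receive ps = pb + 13 for each unit, where pb is the price buyers pay.
Supply in terms of pb becomes qs = -48 + 9(pb + 13) = 69 + 9pb. Setting this equal to demand: 509 - 0.8pb = 69 + 9pb, so pb = 2200/49.
Sellers receive ps = 2200/49 + 13 = 2837/49; q' = 509 − 0.8·(2200/49) = 23181/49.
ΔCS = ½(22713/49 + 23181/49)(2785/49 − 2200/49) = 13423995/2401; ΔPS = ½(22713/49 + 23181/49)(2837/49 − 2785/49) = 1193244/2401.
Government spending = 13 × 23181/49 = 301353/49.
DWL = ½ × 13 × (23181/49 − 22713/49) = 3042/49; fraction = (3042/49) / (301353/49) = 78/7727.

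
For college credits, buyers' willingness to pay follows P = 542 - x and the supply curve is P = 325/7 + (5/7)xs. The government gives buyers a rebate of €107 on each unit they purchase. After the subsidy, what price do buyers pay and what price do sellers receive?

Pre-subsidy: 542 - x = 325/7 + (5/7)x gives x* = 3469/12 and P* = 3035/12.
With the rebate, buyers effectively pay Pb = Ps − 107, where Ps is the price sellers receive.
On the curves, Pb = 542 - x and Ps = 325/7 + (5/7)x; the wedge Ps − Pb = 107 gives 325/7 + (5/7)x − (542 - x) = 107, so x' = 351.5.
Then Pb = 542 − 1·351.5 = 190.5 and Ps = 325/7 + (5/7)·351.5 = 297.5.

Buyers pay €190.5; sellers receive €297.5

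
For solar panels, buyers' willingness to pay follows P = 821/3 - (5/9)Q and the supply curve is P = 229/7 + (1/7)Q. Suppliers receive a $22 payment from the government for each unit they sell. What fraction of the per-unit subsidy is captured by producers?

Producer share = 9/44

Pre-subsidy: 821/3 - (5/9)Q = 229/7 + (1/7)Q gives Q* = 345 and P* = 82.
With the subsidy, sellers receive Ps = Pb + 22 for each unit, where Pb is the price buyers pay.
On the curves, Pb = 821/3 - (5/9)Q and Ps = 229/7 + (1/7)Q; the wedge Ps − Pb = 22 gives 229/7 + (1/7)Q − (821/3 - (5/9)Q) = 22, so Q' = 376.5.
Then Pb = 821/3 − (5/9)·376.5 = 64.5 and Ps = 229/7 + (1/7)·376.5 = 86.5.
Buyers' price falls by P* − Pb = 82 − 64.5 = 17.5; sellers' price rises by Ps − P* = 86.5 − 82 = 4.5.
So producers capture 4.5/22 = 9/44 of each unit of subsidy.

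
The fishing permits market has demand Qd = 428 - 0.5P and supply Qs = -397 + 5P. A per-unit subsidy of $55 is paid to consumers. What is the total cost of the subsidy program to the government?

Government cost = $20790

Pre-subsidy: 428 - 0.5P = -397 + 5P gives P* = 150, Q* = 353.
With the rebate, buyers effectively pay Pb = Ps − 55, where Ps is the price sellers receive.
Demand in terms of Ps becomes Qd = 428 − 0.5(Ps − 55) = 455.5 - 0.5Ps. Setting this equal to supply: 455.5 - 0.5Ps = -397 + 5Ps, so Ps = 155.
Buyers pay Pb = 155 − 55 = 100; Q' = -397 + 5·155 = 378.
Government outlay = subsidy × quantity = 55 × 378 = 20790.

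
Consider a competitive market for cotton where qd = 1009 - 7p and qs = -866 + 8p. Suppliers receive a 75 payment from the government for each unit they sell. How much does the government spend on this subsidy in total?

Pre-subsidy: 1009 - 7p = -866 + 8p gives p* = 125, q* = 134.
With the subsidy, sellers receive ps = pb + 75 for each unit, where pb is the price buyers pay.
Supply in terms of pb becomes qs = -866 + 8(pb + 75) = -266 + 8pb. Setting this equal to demand: 1009 - 7pb = -266 + 8pb, so pb = 85.
Sellers receive ps = 85 + 75 = 160; q' = 1009 − 7·85 = 414.
Government outlay = subsidy × quantity = 75 × 414 = 31050.

Government cost = 31050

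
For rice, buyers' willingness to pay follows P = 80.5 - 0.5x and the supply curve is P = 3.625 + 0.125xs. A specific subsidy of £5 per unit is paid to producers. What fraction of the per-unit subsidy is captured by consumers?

Consumer share = 0.8

Pre-subsidy: 80.5 - 0.5x = 3.625 + 0.125x gives x* = 123 and P* = 19.
With the subsidy, sellers receive Ps = Pb + 5 for each unit, where Pb is the price buyers pay.
On the curves, Pb = 80.5 - 0.5x and Ps = 3.625 + 0.125x; the wedge Ps − Pb = 5 gives 3.625 + 0.125x − (80.5 - 0.5x) = 5, so x' = 131.
Then Pb = 80.5 − 0.5·131 = 15 and Ps = 3.625 + 0.125·131 = 20.
Buyers' price falls by P* − Pb = 19 − 15 = 4; sellers' price rises by Ps − P* = 20 − 19 = 1.
So consumers capture 4/5 = 0.8 of each unit of subsidy.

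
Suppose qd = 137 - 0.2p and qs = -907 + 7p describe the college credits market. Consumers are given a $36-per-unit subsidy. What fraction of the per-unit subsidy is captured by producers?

Producer share = 1/36

Pre-subsidy: 137 - 0.2p = -907 + 7p gives p* = 145, q* = 108.
With the rebate, buyers effectively pay pb = ps − 36, where ps is the price sellers receive.
Demand in terms of ps becomes qd = 137 − 0.2(ps − 36) = 144.2 - 0.2ps. Setting this equal to supply: 144.2 - 0.2ps = -907 + 7ps, so ps = 146.
Buyers pay pb = 146 − 36 = 110; q' = -907 + 7·146 = 115.
Buyers' price falls by p* − pb = 145 − 110 = 35; sellers' price rises by ps − p* = 146 − 145 = 1.
So producers capture 1/36 = 1/36 of each unit of subsidy.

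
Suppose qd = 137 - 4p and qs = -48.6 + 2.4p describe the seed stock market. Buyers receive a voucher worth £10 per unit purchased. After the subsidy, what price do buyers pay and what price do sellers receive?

Buyers pay £25.25; sellers receive £35.25

Pre-subsidy: 137 - 4p = -48.6 + 2.4p gives p* = 29, q* = 21.
With the rebate, buyers effectively pay pb = ps − 10, where ps is the price sellers receive.
Demand in terms of ps becomes qd = 137 − 4(ps − 10) = 177 - 4ps. Setting this equal to supply: 177 - 4ps = -48.6 + 2.4ps, so ps = 35.25.
Buyers pay pb = 35.25 − 10 = 25.25; q' = -48.6 + 2.4·35.25 = 36.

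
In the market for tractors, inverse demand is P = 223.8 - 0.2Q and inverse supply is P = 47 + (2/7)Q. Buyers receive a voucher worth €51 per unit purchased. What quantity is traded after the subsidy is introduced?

Pre-subsidy: 223.8 - 0.2Q = 47 + (2/7)Q gives Q* = 364 and P* = 151.
With the rebate, buyers effectively pay Pb = Ps − 51, where Ps is the price sellers receive.
On the curves, Pb = 223.8 - 0.2Q and Ps = 47 + (2/7)Q; the wedge Ps − Pb = 51 gives 47 + (2/7)Q − (223.8 - 0.2Q) = 51, so Q' = 469.
Then Pb = 223.8 − 0.2·469 = 130 and Ps = 47 + (2/7)·469 = 181.

Q' = 469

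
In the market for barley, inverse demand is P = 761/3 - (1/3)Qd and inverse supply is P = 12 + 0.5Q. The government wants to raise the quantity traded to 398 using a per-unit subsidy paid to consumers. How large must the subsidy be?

Required subsidy s = 90 per unit

At Q = 398, from the demand curve buyers pay Pb = 761/3 − (1/3)·398 = 121; from the supply curve sellers need Ps = 12 + 0.5·398 = 211.
The subsidy must fill the gap: s = Ps − Pb = 211 − 121 = 90.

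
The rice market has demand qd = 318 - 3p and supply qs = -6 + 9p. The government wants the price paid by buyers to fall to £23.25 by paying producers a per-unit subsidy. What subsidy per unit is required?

Required subsidy s = £5 per unit

At a buyer price of 23.25, quantity demanded is 318 − 3·23.25 = 248.25.
Sellers supply 248.25 only when they receive ps with -6 + 9·ps = 248.25, i.e. ps = 28.25.
s = ps − pb = 28.25 − 23.25 = 5.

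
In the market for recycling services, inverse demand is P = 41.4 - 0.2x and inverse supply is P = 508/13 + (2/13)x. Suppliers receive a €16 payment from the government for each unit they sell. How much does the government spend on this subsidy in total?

Pre-subsidy: 41.4 - 0.2x = 508/13 + (2/13)x gives x* = 151/23 and P* = 922/23.
With the subsidy, sellers receive Ps = Pb + 16 for each unit, where Pb is the price buyers pay.
On the curves, Pb = 41.4 - 0.2x and Ps = 508/13 + (2/13)x; the wedge Ps − Pb = 16 gives 508/13 + (2/13)x − (41.4 - 0.2x) = 16, so x' = 1191/23.
Then Pb = 41.4 − 0.2·(1191/23) = 714/23 and Ps = 508/13 + (2/13)·(1191/23) = 1082/23.
Government outlay = subsidy × quantity = 16 × 1191/23 = 19056/23.

Government cost = 19056/23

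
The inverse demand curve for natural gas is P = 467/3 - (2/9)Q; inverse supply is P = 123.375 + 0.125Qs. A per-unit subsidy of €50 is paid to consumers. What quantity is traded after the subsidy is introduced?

Q' = 237

Pre-subsidy: 467/3 - (2/9)Q = 123.375 + 0.125Q gives Q* = 93 and P* = 135.
With the rebate, buyers effectively pay Pb = Ps − 50, where Ps is the price sellers receive.
On the curves, Pb = 467/3 - (2/9)Q and Ps = 123.375 + 0.125Q; the wedge Ps − Pb = 50 gives 123.375 + 0.125Q − (467/3 - (2/9)Q) = 50, so Q' = 237.
Then Pb = 467/3 − (2/9)·237 = 103 and Ps = 123.375 + 0.125·237 = 153.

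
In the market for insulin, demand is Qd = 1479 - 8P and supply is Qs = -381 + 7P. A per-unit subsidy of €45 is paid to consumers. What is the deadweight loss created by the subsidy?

Deadweight loss = €3780

Pre-subsidy: 1479 - 8P = -381 + 7P gives P* = 124, Q* = 487.
With the rebate, buyers effectively pay Pb = Ps − 45, where Ps is the price sellers receive.
Demand in terms of Ps becomes Qd = 1479 − 8(Ps − 45) = 1839 - 8Ps. Setting this equal to supply: 1839 - 8Ps = -381 + 7Ps, so Ps = 148.
Buyers pay Pb = 148 − 45 = 103; Q' = -381 + 7·148 = 655.
The subsidy expands output by 655 − 487 = 168 past the efficient level; on those units the gap between marginal cost and willingness to pay runs from 0 up to 45.
DWL = ½ × 45 × 168 = 3780.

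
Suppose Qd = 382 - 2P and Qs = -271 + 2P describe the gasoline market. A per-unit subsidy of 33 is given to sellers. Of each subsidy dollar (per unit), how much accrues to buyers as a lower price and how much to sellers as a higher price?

Buyers gain 16.5 per unit; sellers gain 16.5 per unit

Pre-subsidy: 382 - 2P = -271 + 2P gives P* = 163.25, Q* = 55.5.
With the subsidy, sellers receive Ps = Pb + 33 for each unit, where Pb is the price buyers pay.
Supply in terms of Pb becomes Qs = -271 + 2(Pb + 33) = -205 + 2Pb. Setting this equal to demand: 382 - 2Pb = -205 + 2Pb, so Pb = 146.75.
Sellers receive Ps = 146.75 + 33 = 179.75; Q' = 382 − 2·146.75 = 88.5.
Buyers' price falls by P* − Pb = 163.25 − 146.75 = 16.5; sellers' price rises by Ps − P* = 179.75 − 163.25 = 16.5.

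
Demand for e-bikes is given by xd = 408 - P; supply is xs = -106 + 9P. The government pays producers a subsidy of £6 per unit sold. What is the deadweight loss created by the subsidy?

Pre-subsidy: 408 - P = -106 + 9P gives P* = 51.4, x* = 356.6.
With the subsidy, sellers receive Ps = Pb + 6 for each unit, where Pb is the price buyers pay.
Supply in terms of Pb becomes xs = -106 + 9(Pb + 6) = -52 + 9Pb. Setting this equal to demand: 408 - Pb = -52 + 9Pb, so Pb = 46.
Sellers receive Ps = 46 + 6 = 52; x' = 408 − 1·46 = 362.
The subsidy expands output by 362 − 356.6 = 5.4 past the efficient level; on those units the gap between marginal cost and willingness to pay runs from 0 up to 6.
DWL = ½ × 6 × 5.4 = 16.2.

Deadweight loss = £16.2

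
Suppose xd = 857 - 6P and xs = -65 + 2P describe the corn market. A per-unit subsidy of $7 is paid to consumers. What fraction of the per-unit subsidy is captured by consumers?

Pre-subsidy: 857 - 6P = -65 + 2P gives P* = 115.25, x* = 165.5.
With the rebate, buyers effectively pay Pb = Ps − 7, where Ps is the price sellers receive.
Demand in terms of Ps becomes xd = 857 − 6(Ps − 7) = 899 - 6Ps. Setting this equal to supply: 899 - 6Ps = -65 + 2Ps, so Ps = 120.5.
Buyers pay Pb = 120.5 − 7 = 113.5; x' = -65 + 2·120.5 = 176.
Buyers' price falls by P* − Pb = 115.25 − 113.5 = 1.75; sellers' price rises by Ps − P* = 120.5 − 115.25 = 5.25.
So consumers capture 1.75/7 = 0.25 of each unit of subsidy.

Consumer share = 0.25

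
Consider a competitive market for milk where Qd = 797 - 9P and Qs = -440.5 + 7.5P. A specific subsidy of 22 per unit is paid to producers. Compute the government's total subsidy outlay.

Pre-subsidy: 797 - 9P = -440.5 + 7.5P gives P* = 75, Q* = 122.
With the subsidy, sellers receive Ps = Pb + 22 for each unit, where Pb is the price buyers pay.
Supply in terms of Pb becomes Qs = -440.5 + 7.5(Pb + 22) = -275.5 + 7.5Pb. Setting this equal to demand: 797 - 9Pb = -275.5 + 7.5Pb, so Pb = 65.
Sellers receive Ps = 65 + 22 = 87; Q' = 797 − 9·65 = 212.
Government outlay = subsidy × quantity = 22 × 212 = 4664.

Government cost = 4664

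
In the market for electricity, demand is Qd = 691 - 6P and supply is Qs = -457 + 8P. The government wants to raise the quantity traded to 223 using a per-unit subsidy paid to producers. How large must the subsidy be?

Required subsidy s = 7 per unit

At Q = 223, invert demand for the buyer price: Pb = (691 − 223)/6 = 78; invert supply for the seller price: Ps = (223 − (-457))/8 = 85.
The subsidy must fill the gap: s = Ps − Pb = 85 − 78 = 7.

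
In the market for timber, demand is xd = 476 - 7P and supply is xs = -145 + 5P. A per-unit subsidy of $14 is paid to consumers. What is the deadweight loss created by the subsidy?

Deadweight loss = 1715/6

Pre-subsidy: 476 - 7P = -145 + 5P gives P* = 51.75, x* = 113.75.
With the rebate, buyers effectively pay Pb = Ps − 14, where Ps is the price sellers receive.
Demand in terms of Ps becomes xd = 476 − 7(Ps − 14) = 574 - 7Ps. Setting this equal to supply: 574 - 7Ps = -145 + 5Ps, so Ps = 719/12.
Buyers pay Pb = 719/12 − 14 = 551/12; x' = -145 + 5·(719/12) = 1855/12.
The subsidy expands output by 1855/12 − 113.75 = 245/6 past the efficient level; on those units the gap between marginal cost and willingness to pay runs from 0 up to 14.
DWL = ½ × 14 × 245/6 = 1715/6.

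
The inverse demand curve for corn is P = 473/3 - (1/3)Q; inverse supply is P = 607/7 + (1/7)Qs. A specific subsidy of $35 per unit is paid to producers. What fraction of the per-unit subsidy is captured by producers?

Producer share = 0.3

Pre-subsidy: 473/3 - (1/3)Q = 607/7 + (1/7)Q gives Q* = 149 and P* = 108.
With the subsidy, sellers receive Ps = Pb + 35 for each unit, where Pb is the price buyers pay.
On the curves, Pb = 473/3 - (1/3)Q and Ps = 607/7 + (1/7)Q; the wedge Ps − Pb = 35 gives 607/7 + (1/7)Q − (473/3 - (1/3)Q) = 35, so Q' = 222.5.
Then Pb = 473/3 − (1/3)·222.5 = 83.5 and Ps = 607/7 + (1/7)·222.5 = 118.5.
Buyers' price falls by P* − Pb = 108 − 83.5 = 24.5; sellers' price rises by Ps − P* = 118.5 − 108 = 10.5.
So producers capture 10.5/35 = 0.3 of each unit of subsidy.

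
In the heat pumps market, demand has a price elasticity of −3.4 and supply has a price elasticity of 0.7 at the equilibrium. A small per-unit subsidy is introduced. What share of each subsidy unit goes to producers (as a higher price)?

For a small subsidy around the equilibrium, the benefit split depends on the relative slopes, which at a point are proportional to the elasticities.
Buyer share = εs/(εs + |εd|) = 0.7/(0.7 + 3.4) = 7/41; seller share = |εd|/(εs + |εd|) = 34/41.
So producers capture 34/41 of the subsidy.

Producer share = 34/41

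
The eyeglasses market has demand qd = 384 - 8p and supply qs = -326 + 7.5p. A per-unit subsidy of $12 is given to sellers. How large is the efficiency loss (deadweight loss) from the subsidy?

Deadweight loss = 8640/31

Pre-subsidy: 384 - 8p = -326 + 7.5p gives p* = 1420/31, q* = 544/31.
With the subsidy, sellers receive ps = pb + 12 for each unit, where pb is the price buyers pay.
Supply in terms of pb becomes qs = -326 + 7.5(pb + 12) = -236 + 7.5pb. Setting this equal to demand: 384 - 8pb = -236 + 7.5pb, so pb = 40.
Sellers receive ps = 40 + 12 = 52; q' = 384 − 8·40 = 64.
The subsidy expands output by 64 − 544/31 = 1440/31 past the efficient level; on those units the gap between marginal cost and willingness to pay runs from 0 up to 12.
DWL = ½ × 12 × 1440/31 = 8640/31.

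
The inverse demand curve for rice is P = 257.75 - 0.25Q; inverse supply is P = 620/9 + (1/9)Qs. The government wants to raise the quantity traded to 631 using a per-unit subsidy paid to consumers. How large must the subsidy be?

Required subsidy s = 39 per unit

At Q = 631, from the demand curve buyers pay Pb = 257.75 − 0.25·631 = 100; from the supply curve sellers need Ps = 620/9 + (1/9)·631 = 139.
The subsidy must fill the gap: s = Ps − Pb = 139 − 100 = 39.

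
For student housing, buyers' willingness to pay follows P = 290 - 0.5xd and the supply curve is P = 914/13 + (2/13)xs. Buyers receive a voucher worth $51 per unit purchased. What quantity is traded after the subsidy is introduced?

Pre-subsidy: 290 - 0.5x = 914/13 + (2/13)x gives x* = 336 and P* = 122.
With the rebate, buyers effectively pay Pb = Ps − 51, where Ps is the price sellers receive.
On the curves, Pb = 290 - 0.5x and Ps = 914/13 + (2/13)x; the wedge Ps − Pb = 51 gives 914/13 + (2/13)x − (290 - 0.5x) = 51, so x' = 414.
Then Pb = 290 − 0.5·414 = 83 and Ps = 914/13 + (2/13)·414 = 134.

x' = 414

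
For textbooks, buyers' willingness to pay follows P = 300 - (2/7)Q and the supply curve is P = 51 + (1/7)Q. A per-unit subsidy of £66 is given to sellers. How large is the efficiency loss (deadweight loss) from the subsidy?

Pre-subsidy: 300 - (2/7)Q = 51 + (1/7)Q gives Q* = 581 and P* = 134.
With the subsidy, sellers receive Ps = Pb + 66 for each unit, where Pb is the price buyers pay.
On the curves, Pb = 300 - (2/7)Q and Ps = 51 + (1/7)Q; the wedge Ps − Pb = 66 gives 51 + (1/7)Q − (300 - (2/7)Q) = 66, so Q' = 735.
Then Pb = 300 − (2/7)·735 = 90 and Ps = 51 + (1/7)·735 = 156.
The subsidy expands output by 735 − 581 = 154 past the efficient level; on those units the gap between marginal cost and willingness to pay runs from 0 up to 66.
DWL = ½ × 66 × 154 = 5082.

Deadweight loss = £5082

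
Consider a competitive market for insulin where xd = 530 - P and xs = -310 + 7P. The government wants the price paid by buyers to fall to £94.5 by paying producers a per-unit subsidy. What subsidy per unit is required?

At a buyer price of 94.5, quantity demanded is 530 − 1·94.5 = 435.5.
Sellers supply 435.5 only when they receive Ps with -310 + 7·Ps = 435.5, i.e. Ps = 106.5.
s = Ps − Pb = 106.5 − 94.5 = 12.

Required subsidy s = £12 per unit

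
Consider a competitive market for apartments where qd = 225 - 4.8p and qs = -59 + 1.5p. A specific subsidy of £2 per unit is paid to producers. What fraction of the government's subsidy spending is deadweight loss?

DWL / government spending = 24/229

Pre-subsidy: 225 - 4.8p = -59 + 1.5p gives p* = 2840/63, q* = 181/21.
With the subsidy, sellers receive ps = pb + 2 for each unit, where pb is the price buyers pay.
Supply in terms of pb becomes qs = -59 + 1.5(pb + 2) = -56 + 1.5pb. Setting this equal to demand: 225 - 4.8pb = -56 + 1.5pb, so pb = 2810/63.
Sellers receive ps = 2810/63 + 2 = 2936/63; q' = 225 − 4.8·(2810/63) = 229/21.
ΔCS = ½(181/21 + 229/21)(2840/63 − 2810/63) = 2050/441; ΔPS = ½(181/21 + 229/21)(2936/63 − 2840/63) = 6560/441.
Government spending = 2 × 229/21 = 458/21.
DWL = ½ × 2 × (229/21 − 181/21) = 16/7; fraction = (16/7) / (458/21) = 24/229.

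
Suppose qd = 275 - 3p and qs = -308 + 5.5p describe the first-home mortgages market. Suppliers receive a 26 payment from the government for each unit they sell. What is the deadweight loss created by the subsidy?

Pre-subsidy: 275 - 3p = -308 + 5.5p gives p* = 1166/17, q* = 1177/17.
With the subsidy, sellers receive ps = pb + 26 for each unit, where pb is the price buyers pay.
Supply in terms of pb becomes qs = -308 + 5.5(pb + 26) = -165 + 5.5pb. Setting this equal to demand: 275 - 3pb = -165 + 5.5pb, so pb = 880/17.
Sellers receive ps = 880/17 + 26 = 1322/17; q' = 275 − 3·(880/17) = 2035/17.
The subsidy expands output by 2035/17 − 1177/17 = 858/17 past the efficient level; on those units the gap between marginal cost and willingness to pay runs from 0 up to 26.
DWL = ½ × 26 × 858/17 = 11154/17.

Deadweight loss = 11154/17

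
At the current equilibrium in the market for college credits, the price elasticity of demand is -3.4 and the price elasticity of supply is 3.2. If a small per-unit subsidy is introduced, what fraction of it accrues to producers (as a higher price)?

Producer share = 17/33

For a small subsidy around the equilibrium, the benefit split depends on the relative slopes, which at a point are proportional to the elasticities.
Buyer share = εs/(εs + |εd|) = 3.2/(3.2 + 3.4) = 16/33; seller share = |εd|/(εs + |εd|) = 17/33.
So producers capture 17/33 of the subsidy.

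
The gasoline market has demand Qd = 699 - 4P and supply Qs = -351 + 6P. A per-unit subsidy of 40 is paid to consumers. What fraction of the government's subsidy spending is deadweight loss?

DWL / government spending = 0.128

Pre-subsidy: 699 - 4P = -351 + 6P gives P* = 105, Q* = 279.
With the rebate, buyers effectively pay Pb = Ps − 40, where Ps is the price sellers receive.
Demand in terms of Ps becomes Qd = 699 − 4(Ps − 40) = 859 - 4Ps. Setting this equal to supply: 859 - 4Ps = -351 + 6Ps, so Ps = 121.
Buyers pay Pb = 121 − 40 = 81; Q' = -351 + 6·121 = 375.
ΔCS = ½(279 + 375)(105 − 81) = 7848; ΔPS = ½(279 + 375)(121 − 105) = 5232.
Government spending = 40 × 375 = 15000.
DWL = ½ × 40 × (375 − 279) = 1920; fraction = 1920 / 15000 = 0.128.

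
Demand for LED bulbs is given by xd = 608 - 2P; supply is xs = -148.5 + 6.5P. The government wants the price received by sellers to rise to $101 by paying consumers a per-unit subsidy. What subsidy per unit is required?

At a seller price of 101, quantity supplied is -148.5 + 6.5·101 = 508.
Buyers absorb 508 only when they pay Pb with 608 − 2·Pb = 508, i.e. Pb = 50.
s = Ps − Pb = 101 − 50 = 51.

Required subsidy s = $51 per unit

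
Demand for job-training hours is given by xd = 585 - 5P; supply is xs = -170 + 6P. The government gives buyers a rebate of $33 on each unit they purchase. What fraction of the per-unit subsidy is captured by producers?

Producer share = 5/11

Pre-subsidy: 585 - 5P = -170 + 6P gives P* = 755/11, x* = 2660/11.
With the rebate, buyers effectively pay Pb = Ps − 33, where Ps is the price sellers receive.
Demand in terms of Ps becomes xd = 585 − 5(Ps − 33) = 750 - 5Ps. Setting this equal to supply: 750 - 5Ps = -170 + 6Ps, so Ps = 920/11.
Buyers pay Pb = 920/11 − 33 = 557/11; x' = -170 + 6·(920/11) = 3650/11.
Buyers' price falls by P* − Pb = 755/11 − 557/11 = 18; sellers' price rises by Ps − P* = 920/11 − 755/11 = 15.
So producers capture 15/33 = 5/11 of each unit of subsidy.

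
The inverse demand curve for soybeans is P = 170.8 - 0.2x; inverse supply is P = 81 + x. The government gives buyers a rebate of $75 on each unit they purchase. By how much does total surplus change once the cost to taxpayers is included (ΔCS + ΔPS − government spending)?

Pre-subsidy: 170.8 - 0.2x = 81 + x gives x* = 449/6 and P* = 935/6.
With the rebate, buyers effectively pay Pb = Ps − 75, where Ps is the price sellers receive.
On the curves, Pb = 170.8 - 0.2x and Ps = 81 + x; the wedge Ps − Pb = 75 gives 81 + x − (170.8 - 0.2x) = 75, so x' = 412/3.
Then Pb = 170.8 − 0.2·(412/3) = 430/3 and Ps = 81 + 1·(412/3) = 655/3.
ΔCS = ½(449/6 + 412/3)(935/6 − 430/3) = 31825/24; ΔPS = ½(449/6 + 412/3)(655/3 − 935/6) = 159125/24.
Government spending = 75 × 412/3 = 10300.
Net change = 31825/24 + 159125/24 − 10300 = -2343.75. The loss equals the DWL triangle ½·75·62.5.

Net change in total surplus = -$2343.75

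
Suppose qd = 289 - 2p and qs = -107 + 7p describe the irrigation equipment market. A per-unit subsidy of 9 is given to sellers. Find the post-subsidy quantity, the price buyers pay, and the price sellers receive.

q' = 215; buyers pay 37; sellers receive 46

Pre-subsidy: 289 - 2p = -107 + 7p gives p* = 44, q* = 201.
With the subsidy, sellers receive ps = pb + 9 for each unit, where pb is the price buyers pay.
Supply in terms of pb becomes qs = -107 + 7(pb + 9) = -44 + 7pb. Setting this equal to demand: 289 - 2pb = -44 + 7pb, so pb = 37.
Sellers receive ps = 37 + 9 = 46; q' = 289 − 2·37 = 215.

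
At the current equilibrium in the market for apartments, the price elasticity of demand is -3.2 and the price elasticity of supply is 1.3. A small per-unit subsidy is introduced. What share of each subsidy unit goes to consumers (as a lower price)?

Consumer share = 13/45

For a small subsidy around the equilibrium, the benefit split depends on the relative slopes, which at a point are proportional to the elasticities.
Buyer share = εs/(εs + |εd|) = 1.3/(1.3 + 3.2) = 13/45; seller share = |εd|/(εs + |εd|) = 32/45.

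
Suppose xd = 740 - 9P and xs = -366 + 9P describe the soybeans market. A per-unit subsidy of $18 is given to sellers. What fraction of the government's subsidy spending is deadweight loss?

Pre-subsidy: 740 - 9P = -366 + 9P gives P* = 553/9, x* = 187.
With the subsidy, sellers receive Ps = Pb + 18 for each unit, where Pb is the price buyers pay.
Supply in terms of Pb becomes xs = -366 + 9(Pb + 18) = -204 + 9Pb. Setting this equal to demand: 740 - 9Pb = -204 + 9Pb, so Pb = 472/9.
Sellers receive Ps = 472/9 + 18 = 634/9; x' = 740 − 9·(472/9) = 268.
ΔCS = ½(187 + 268)(553/9 − 472/9) = 2047.5; ΔPS = ½(187 + 268)(634/9 − 553/9) = 2047.5.
Government spending = 18 × 268 = 4824.
DWL = ½ × 18 × (268 − 187) = 729; fraction = 729 / 4824 = 81/536.

DWL / government spending = 81/536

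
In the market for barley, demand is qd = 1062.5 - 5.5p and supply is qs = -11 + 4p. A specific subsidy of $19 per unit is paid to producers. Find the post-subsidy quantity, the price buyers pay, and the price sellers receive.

Pre-subsidy: 1062.5 - 5.5p = -11 + 4p gives p* = 113, q* = 441.
With the subsidy, sellers receive ps = pb + 19 for each unit, where pb is the price buyers pay.
Supply in terms of pb becomes qs = -11 + 4(pb + 19) = 65 + 4pb. Setting this equal to demand: 1062.5 - 5.5pb = 65 + 4pb, so pb = 105.
Sellers receive ps = 105 + 19 = 124; q' = 1062.5 − 5.5·105 = 485.

q' = 485; buyers pay $105; sellers receive $124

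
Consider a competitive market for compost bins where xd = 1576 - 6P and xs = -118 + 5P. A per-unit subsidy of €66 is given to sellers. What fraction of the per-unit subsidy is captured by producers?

Producer share = 6/11

Pre-subsidy: 1576 - 6P = -118 + 5P gives P* = 154, x* = 652.
With the subsidy, sellers receive Ps = Pb + 66 for each unit, where Pb is the price buyers pay.
Supply in terms of Pb becomes xs = -118 + 5(Pb + 66) = 212 + 5Pb. Setting this equal to demand: 1576 - 6Pb = 212 + 5Pb, so Pb = 124.
Sellers receive Ps = 124 + 66 = 190; x' = 1576 − 6·124 = 832.
Buyers' price falls by P* − Pb = 154 − 124 = 30; sellers' price rises by Ps − P* = 190 − 154 = 36.
So producers capture 36/66 = 6/11 of each unit of subsidy.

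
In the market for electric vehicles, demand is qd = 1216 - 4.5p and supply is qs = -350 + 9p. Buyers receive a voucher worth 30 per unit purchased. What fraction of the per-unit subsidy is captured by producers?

Pre-subsidy: 1216 - 4.5p = -350 + 9p gives p* = 116, q* = 694.
With the rebate, buyers effectively pay pb = ps − 30, where ps is the price sellers receive.
Demand in terms of ps becomes qd = 1216 − 4.5(ps − 30) = 1351 - 4.5ps. Setting this equal to supply: 1351 - 4.5ps = -350 + 9ps, so ps = 126.
Buyers pay pb = 126 − 30 = 96; q' = -350 + 9·126 = 784.
Buyers' price falls by p* − pb = 116 − 96 = 20; sellers' price rises by ps − p* = 126 − 116 = 10.
So producers capture 10/30 = 1/3 of each unit of subsidy.

Producer share = 1/3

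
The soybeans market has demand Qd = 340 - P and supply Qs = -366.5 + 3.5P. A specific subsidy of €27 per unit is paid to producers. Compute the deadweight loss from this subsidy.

Deadweight loss = €283.5

Pre-subsidy: 340 - P = -366.5 + 3.5P gives P* = 157, Q* = 183.
With the subsidy, sellers receive Ps = Pb + 27 for each unit, where Pb is the price buyers pay.
Supply in terms of Pb becomes Qs = -366.5 + 3.5(Pb + 27) = -272 + 3.5Pb. Setting this equal to demand: 340 - Pb = -272 + 3.5Pb, so Pb = 136.
Sellers receive Ps = 136 + 27 = 163; Q' = 340 − 1·136 = 204.
The subsidy expands output by 204 − 183 = 21 past the efficient level; on those units the gap between marginal cost and willingness to pay runs from 0 up to 27.
DWL = ½ × 27 × 21 = 283.5.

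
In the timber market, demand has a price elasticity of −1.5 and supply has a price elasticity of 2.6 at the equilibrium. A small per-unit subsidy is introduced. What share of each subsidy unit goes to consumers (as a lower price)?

For a small subsidy around the equilibrium, the benefit split depends on the relative slopes, which at a point are proportional to the elasticities.
Buyer share = εs/(εs + |εd|) = 2.6/(2.6 + 1.5) = 26/41; seller share = |εd|/(εs + |εd|) = 15/41.

Consumer share = 26/41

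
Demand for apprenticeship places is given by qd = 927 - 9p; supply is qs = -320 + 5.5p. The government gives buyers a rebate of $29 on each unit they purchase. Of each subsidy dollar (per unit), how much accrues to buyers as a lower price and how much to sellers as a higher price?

Pre-subsidy: 927 - 9p = -320 + 5.5p gives p* = 86, q* = 153.
With the rebate, buyers effectively pay pb = ps − 29, where ps is the price sellers receive.
Demand in terms of ps becomes qd = 927 − 9(ps − 29) = 1188 - 9ps. Setting this equal to supply: 1188 - 9ps = -320 + 5.5ps, so ps = 104.
Buyers pay pb = 104 − 29 = 75; q' = -320 + 5.5·104 = 252.
Buyers' price falls by p* − pb = 86 − 75 = 11; sellers' price rises by ps − p* = 104 − 86 = 18.

Buyers gain $11 per unit; sellers gain $18 per unit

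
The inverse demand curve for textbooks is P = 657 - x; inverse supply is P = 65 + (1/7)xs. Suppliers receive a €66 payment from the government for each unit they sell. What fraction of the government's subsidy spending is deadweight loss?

DWL / government spending = 33/658

Pre-subsidy: 657 - x = 65 + (1/7)x gives x* = 518 and P* = 139.
With the subsidy, sellers receive Ps = Pb + 66 for each unit, where Pb is the price buyers pay.
On the curves, Pb = 657 - x and Ps = 65 + (1/7)x; the wedge Ps − Pb = 66 gives 65 + (1/7)x − (657 - x) = 66, so x' = 575.75.
Then Pb = 657 − 1·575.75 = 81.25 and Ps = 65 + (1/7)·575.75 = 147.25.
ΔCS = ½(518 + 575.75)(139 − 81.25) = 31582.03125; ΔPS = ½(518 + 575.75)(147.25 − 139) = 4511.71875.
Government spending = 66 × 575.75 = 37999.5.
DWL = ½ × 66 × (575.75 − 518) = 1905.75; fraction = 1905.75 / 37999.5 = 33/658.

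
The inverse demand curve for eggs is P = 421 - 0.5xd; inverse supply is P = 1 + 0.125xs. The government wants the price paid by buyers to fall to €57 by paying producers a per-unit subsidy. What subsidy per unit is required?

At a buyer price of 57, quantity demanded is 842 − 2·57 = 728.
Sellers supply 728 only when they receive Ps = 1 + 0.125·728 = 92.
s = Ps − Pb = 92 − 57 = 35.

Required subsidy s = €35 per unit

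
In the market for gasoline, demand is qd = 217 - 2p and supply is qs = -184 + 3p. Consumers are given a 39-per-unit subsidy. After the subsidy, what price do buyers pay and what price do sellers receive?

Buyers pay 56.8; sellers receive 95.8

Pre-subsidy: 217 - 2p = -184 + 3p gives p* = 80.2, q* = 56.6.
With the rebate, buyers effectively pay pb = ps − 39, where ps is the price sellers receive.
Demand in terms of ps becomes qd = 217 − 2(ps − 39) = 295 - 2ps. Setting this equal to supply: 295 - 2ps = -184 + 3ps, so ps = 95.8.
Buyers pay pb = 95.8 − 39 = 56.8; q' = -184 + 3·95.8 = 103.4.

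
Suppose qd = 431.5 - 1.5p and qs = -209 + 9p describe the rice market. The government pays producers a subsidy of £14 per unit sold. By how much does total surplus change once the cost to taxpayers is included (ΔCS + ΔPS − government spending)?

Pre-subsidy: 431.5 - 1.5p = -209 + 9p gives p* = 61, q* = 340.
With the subsidy, sellers receive ps = pb + 14 for each unit, where pb is the price buyers pay.
Supply in terms of pb becomes qs = -209 + 9(pb + 14) = -83 + 9pb. Setting this equal to demand: 431.5 - 1.5pb = -83 + 9pb, so pb = 49.
Sellers receive ps = 49 + 14 = 63; q' = 431.5 − 1.5·49 = 358.
ΔCS = ½(340 + 358)(61 − 49) = 4188; ΔPS = ½(340 + 358)(63 − 61) = 698.
Government spending = 14 × 358 = 5012.
Net change = 4188 + 698 − 5012 = -126. The loss equals the DWL triangle ½·14·18.

Net change in total surplus = -£126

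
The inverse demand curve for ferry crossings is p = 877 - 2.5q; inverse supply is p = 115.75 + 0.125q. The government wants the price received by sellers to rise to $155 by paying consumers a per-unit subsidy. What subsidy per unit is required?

At a seller price of 155, quantity supplied is -926 + 8·155 = 314.
Buyers absorb 314 only when they pay pb = 877 − 2.5·314 = 92.
s = ps − pb = 155 − 92 = 63.

Required subsidy s = $63 per unit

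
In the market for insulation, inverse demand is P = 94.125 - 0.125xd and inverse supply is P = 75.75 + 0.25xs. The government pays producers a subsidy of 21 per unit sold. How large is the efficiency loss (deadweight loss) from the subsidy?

Deadweight loss = 588

Pre-subsidy: 94.125 - 0.125x = 75.75 + 0.25x gives x* = 49 and P* = 88.
With the subsidy, sellers receive Ps = Pb + 21 for each unit, where Pb is the price buyers pay.
On the curves, Pb = 94.125 - 0.125x and Ps = 75.75 + 0.25x; the wedge Ps − Pb = 21 gives 75.75 + 0.25x − (94.125 - 0.125x) = 21, so x' = 105.
Then Pb = 94.125 − 0.125·105 = 81 and Ps = 75.75 + 0.25·105 = 102.
The subsidy expands output by 105 − 49 = 56 past the efficient level; on those units the gap between marginal cost and willingness to pay runs from 0 up to 21.
DWL = ½ × 21 × 56 = 588.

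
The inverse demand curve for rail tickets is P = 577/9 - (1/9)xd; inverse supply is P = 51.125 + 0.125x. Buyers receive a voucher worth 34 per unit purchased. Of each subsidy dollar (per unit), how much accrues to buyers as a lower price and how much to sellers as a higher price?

Buyers gain 16 per unit; sellers gain 18 per unit

Pre-subsidy: 577/9 - (1/9)x = 51.125 + 0.125x gives x* = 55 and P* = 58.
With the rebate, buyers effectively pay Pb = Ps − 34, where Ps is the price sellers receive.
On the curves, Pb = 577/9 - (1/9)x and Ps = 51.125 + 0.125x; the wedge Ps − Pb = 34 gives 51.125 + 0.125x − (577/9 - (1/9)x) = 34, so x' = 199.
Then Pb = 577/9 − (1/9)·199 = 42 and Ps = 51.125 + 0.125·199 = 76.
Buyers' price falls by P* − Pb = 58 − 42 = 16; sellers' price rises by Ps − P* = 76 − 58 = 18.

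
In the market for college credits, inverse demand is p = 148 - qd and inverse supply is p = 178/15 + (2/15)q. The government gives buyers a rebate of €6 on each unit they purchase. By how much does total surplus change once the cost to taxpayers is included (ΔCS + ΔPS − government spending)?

Pre-subsidy: 148 - q = 178/15 + (2/15)q gives q* = 2042/17 and p* = 474/17.
With the rebate, buyers effectively pay pb = ps − 6, where ps is the price sellers receive.
On the curves, pb = 148 - q and ps = 178/15 + (2/15)q; the wedge ps − pb = 6 gives 178/15 + (2/15)q − (148 - q) = 6, so q' = 2132/17.
Then pb = 148 − 1·(2132/17) = 384/17 and ps = 178/15 + (2/15)·(2132/17) = 486/17.
ΔCS = ½(2042/17 + 2132/17)(474/17 − 384/17) = 187830/289; ΔPS = ½(2042/17 + 2132/17)(486/17 − 474/17) = 25044/289.
Government spending = 6 × 2132/17 = 12792/17.
Net change = 187830/289 + 25044/289 − 12792/17 = -270/17. The loss equals the DWL triangle ½·6·90/17.

Net change in total surplus = -270/17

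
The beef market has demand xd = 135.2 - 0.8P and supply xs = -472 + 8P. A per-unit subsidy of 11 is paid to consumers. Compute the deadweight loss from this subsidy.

Deadweight loss = 44

Pre-subsidy: 135.2 - 0.8P = -472 + 8P gives P* = 69, x* = 80.
With the rebate, buyers effectively pay Pb = Ps − 11, where Ps is the price sellers receive.
Demand in terms of Ps becomes xd = 135.2 − 0.8(Ps − 11) = 144 - 0.8Ps. Setting this equal to supply: 144 - 0.8Ps = -472 + 8Ps, so Ps = 70.
Buyers pay Pb = 70 − 11 = 59; x' = -472 + 8·70 = 88.
The subsidy expands output by 88 − 80 = 8 past the efficient level; on those units the gap between marginal cost and willingness to pay runs from 0 up to 11.
DWL = ½ × 11 × 8 = 44.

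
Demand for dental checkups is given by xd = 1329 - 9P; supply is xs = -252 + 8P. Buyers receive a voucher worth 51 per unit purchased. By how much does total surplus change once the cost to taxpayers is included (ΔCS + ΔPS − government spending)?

Pre-subsidy: 1329 - 9P = -252 + 8P gives P* = 93, x* = 492.
With the rebate, buyers effectively pay Pb = Ps − 51, where Ps is the price sellers receive.
Demand in terms of Ps becomes xd = 1329 − 9(Ps − 51) = 1788 - 9Ps. Setting this equal to supply: 1788 - 9Ps = -252 + 8Ps, so Ps = 120.
Buyers pay Pb = 120 − 51 = 69; x' = -252 + 8·120 = 708.
ΔCS = ½(492 + 708)(93 − 69) = 14400; ΔPS = ½(492 + 708)(120 − 93) = 16200.
Government spending = 51 × 708 = 36108.
Net change = 14400 + 16200 − 36108 = -5508. The loss equals the DWL triangle ½·51·216.

Net change in total surplus = -5508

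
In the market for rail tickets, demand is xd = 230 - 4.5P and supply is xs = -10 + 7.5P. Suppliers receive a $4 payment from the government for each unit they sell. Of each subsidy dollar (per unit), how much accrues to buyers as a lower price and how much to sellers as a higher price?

Pre-subsidy: 230 - 4.5P = -10 + 7.5P gives P* = 20, x* = 140.
With the subsidy, sellers receive Ps = Pb + 4 for each unit, where Pb is the price buyers pay.
Supply in terms of Pb becomes xs = -10 + 7.5(Pb + 4) = 20 + 7.5Pb. Setting this equal to demand: 230 - 4.5Pb = 20 + 7.5Pb, so Pb = 17.5.
Sellers receive Ps = 17.5 + 4 = 21.5; x' = 230 − 4.5·17.5 = 151.25.
Buyers' price falls by P* − Pb = 20 − 17.5 = 2.5; sellers' price rises by Ps − P* = 21.5 − 20 = 1.5.

Buyers gain $2.5 per unit; sellers gain $1.5 per unit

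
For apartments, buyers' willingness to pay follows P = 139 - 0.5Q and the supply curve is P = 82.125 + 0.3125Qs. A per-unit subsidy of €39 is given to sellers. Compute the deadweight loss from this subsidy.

Pre-subsidy: 139 - 0.5Q = 82.125 + 0.3125Q gives Q* = 70 and P* = 104.
With the subsidy, sellers receive Ps = Pb + 39 for each unit, where Pb is the price buyers pay.
On the curves, Pb = 139 - 0.5Q and Ps = 82.125 + 0.3125Q; the wedge Ps − Pb = 39 gives 82.125 + 0.3125Q − (139 - 0.5Q) = 39, so Q' = 118.
Then Pb = 139 − 0.5·118 = 80 and Ps = 82.125 + 0.3125·118 = 119.
The subsidy expands output by 118 − 70 = 48 past the efficient level; on those units the gap between marginal cost and willingness to pay runs from 0 up to 39.
DWL = ½ × 39 × 48 = 936.

Deadweight loss = €936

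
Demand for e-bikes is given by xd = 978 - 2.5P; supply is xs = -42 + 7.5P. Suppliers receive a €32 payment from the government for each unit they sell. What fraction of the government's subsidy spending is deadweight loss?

Pre-subsidy: 978 - 2.5P = -42 + 7.5P gives P* = 102, x* = 723.
With the subsidy, sellers receive Ps = Pb + 32 for each unit, where Pb is the price buyers pay.
Supply in terms of Pb becomes xs = -42 + 7.5(Pb + 32) = 198 + 7.5Pb. Setting this equal to demand: 978 - 2.5Pb = 198 + 7.5Pb, so Pb = 78.
Sellers receive Ps = 78 + 32 = 110; x' = 978 − 2.5·78 = 783.
ΔCS = ½(723 + 783)(102 − 78) = 18072; ΔPS = ½(723 + 783)(110 − 102) = 6024.
Government spending = 32 × 783 = 25056.
DWL = ½ × 32 × (783 − 723) = 960; fraction = 960 / 25056 = 10/261.

DWL / government spending = 10/261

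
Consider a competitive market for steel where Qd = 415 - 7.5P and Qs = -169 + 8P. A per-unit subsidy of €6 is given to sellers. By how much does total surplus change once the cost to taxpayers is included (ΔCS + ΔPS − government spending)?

Pre-subsidy: 415 - 7.5P = -169 + 8P gives P* = 1168/31, Q* = 4105/31.
With the subsidy, sellers receive Ps = Pb + 6 for each unit, where Pb is the price buyers pay.
Supply in terms of Pb becomes Qs = -169 + 8(Pb + 6) = -121 + 8Pb. Setting this equal to demand: 415 - 7.5Pb = -121 + 8Pb, so Pb = 1072/31.
Sellers receive Ps = 1072/31 + 6 = 1258/31; Q' = 415 − 7.5·(1072/31) = 4825/31.
ΔCS = ½(4105/31 + 4825/31)(1168/31 − 1072/31) = 428640/961; ΔPS = ½(4105/31 + 4825/31)(1258/31 − 1168/31) = 401850/961.
Government spending = 6 × 4825/31 = 28950/31.
Net change = 428640/961 + 401850/961 − 28950/31 = -2160/31. The loss equals the DWL triangle ½·6·720/31.

Net change in total surplus = -2160/31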